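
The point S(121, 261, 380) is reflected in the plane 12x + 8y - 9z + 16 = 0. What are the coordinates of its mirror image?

(1865/17, 4309/17, 6604/17)

n = (12, 8, -9), |n|² = 289, n·S − (-16) = 136, so t = 136/289 = 8/17.
Foot F = S − (8/17)·n = (1961/17, 4373/17, 6532/17); the reflection is 2F − S = (1865/17, 4309/17, 6604/17).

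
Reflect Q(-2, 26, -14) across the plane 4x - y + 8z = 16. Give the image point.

n = (4, -1, 8), |n|² = 81, n·Q − 16 = -162, so t = -162/81 = -2.
Foot F = Q − (-2)·n = (6, 24, 2); the reflection is 2F − Q = (14, 22, 18).

(14, 22, 18)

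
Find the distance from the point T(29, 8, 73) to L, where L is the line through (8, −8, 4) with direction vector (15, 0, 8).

Direction vector d = (15, 0, 8).
AP = (21, 16, 69); AP·d = 867, |AP|² = 5458, |d|² = 289.
distance² = |AP|² − (AP·d)²/|d|² = 5458 − 751689/289 = 2857, so the distance is √2857.

√2857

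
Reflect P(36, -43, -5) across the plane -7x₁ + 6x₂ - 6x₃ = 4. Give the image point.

(-20, 5, -53)

With n = (-7, 6, -6), the signed offset is (n·P − 4)/|n|² = -484/121 = -4.
P' = P − 2t·n = (36, -43, -5) − (-8)·(-7, 6, -6) = (-20, 5, -53).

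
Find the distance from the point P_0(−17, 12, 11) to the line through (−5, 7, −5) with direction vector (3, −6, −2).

Direction vector d = (3, −6, −2).
AP = (−12, 5, 16), and AP × d = (86, 24, 57).
|AP × d|² = 11221 and |d|² = 49, so the distance is √(11221/49) = √229.

√229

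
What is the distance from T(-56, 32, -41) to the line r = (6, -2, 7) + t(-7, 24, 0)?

Direction vector d = (-7, 24, 0).
AP = (-62, 34, -48), and AP × d = (1152, 336, -1250).
|AP × d|² = 3002500 and |d|² = 625, so the distance is √(3002500/625) = √4804 = 2√1201.

2√1201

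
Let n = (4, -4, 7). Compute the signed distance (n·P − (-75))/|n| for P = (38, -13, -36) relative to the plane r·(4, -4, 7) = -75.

n·P − (-75) = 27.
|n| = 9, so the signed distance is 27/9 = 3.

3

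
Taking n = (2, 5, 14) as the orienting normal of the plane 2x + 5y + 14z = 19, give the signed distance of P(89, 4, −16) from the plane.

-3

n·P − 19 = -45.
|n| = 15, so the signed distance is -45/15 = -3.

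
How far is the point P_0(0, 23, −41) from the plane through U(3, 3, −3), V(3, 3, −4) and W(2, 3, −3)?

UV = (0, 0, −1) and UW = (−1, 0, 0), so a normal is n = UV × UW = (0, 1, 0).
Then n·(0, 23, −41) − 3 = 20.
|n| = √(0 + 1 + 0) = 1, so the distance is |20|/1 = 20.

20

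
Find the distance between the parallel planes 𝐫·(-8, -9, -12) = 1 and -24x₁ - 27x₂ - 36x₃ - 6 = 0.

1/17

Divide the second equation by 3 to match normals: -8x₁ - 9x₂ - 12x₃ = 2.
Both planes have normal n = (-8, -9, -12), |n| = 17. Any point on the first plane is at distance |2 − 1|/|n| = 1/17 from the second.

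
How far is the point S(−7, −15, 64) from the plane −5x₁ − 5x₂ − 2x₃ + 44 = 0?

13√6/9

Normal vector n = (−5, −5, −2), and n·(−7, −15, 64) − (−44) = 26.
|n| = √(25 + 25 + 4) = 3√6, so the distance is |26|/(3√6) = 26/(3√6).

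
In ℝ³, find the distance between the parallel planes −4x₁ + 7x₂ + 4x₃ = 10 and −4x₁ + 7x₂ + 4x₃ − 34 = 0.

8/3

With common normal n = (−4, 7, 4) (|n| = 9), the distance is |10 − 34|/|n| = 24/9 = 8/3.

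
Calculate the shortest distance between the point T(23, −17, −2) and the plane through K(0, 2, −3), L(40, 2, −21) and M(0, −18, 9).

KL = (40, 0, −18) and KM = (0, −20, 12), so a normal is n = KL × KM = (−360, −480, −800).
Then n·(23, −17, −2) − 1440 = 40.
|n| = √(129600 + 230400 + 640000) = 1000, so the distance is |40|/1000 = 1/25.

1/25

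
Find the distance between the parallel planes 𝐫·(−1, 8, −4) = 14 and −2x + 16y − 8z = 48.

10/9

Divide the second equation by 2 to match normals: −x + 8y − 4z = 24.
With common normal n = (−1, 8, −4) (|n| = 9), the distance is |14 − 24|/|n| = 10/9.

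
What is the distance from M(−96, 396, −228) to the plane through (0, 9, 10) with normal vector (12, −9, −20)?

The plane has equation n·(r − (0, 9, 10)) = 0, i.e. n·r = -281.
n = (12, −9, −20); n·P − (-281) = 125; |n| = 25; distance = 125/25 = 5.

5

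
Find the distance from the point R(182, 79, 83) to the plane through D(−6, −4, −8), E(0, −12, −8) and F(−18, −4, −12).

DE = (6, −8, 0) and DF = (−12, 0, −4), so a normal is n = DE × DF = (32, 24, −96).
Then n·(182, 79, 83) − 480 = −728.
|n| = √(1024 + 576 + 9216) = 104, so the distance is |-728|/104 = 7.

7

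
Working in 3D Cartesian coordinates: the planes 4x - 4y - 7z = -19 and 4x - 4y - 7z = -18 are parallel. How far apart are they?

1/9

With common normal n = (4, -4, -7) (|n| = 9), the distance is |(-19) − (-18)|/|n| = 1/9.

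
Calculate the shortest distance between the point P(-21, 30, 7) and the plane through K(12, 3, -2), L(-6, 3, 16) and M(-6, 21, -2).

KL = (-18, 0, 18) and KM = (-18, 18, 0), so a normal is n = KL × KM = (-324, -324, -324).
n = (-324, -324, -324); n·P − (-4212) = -972; |n| = 324√3; distance = 972/(324√3) = √3.

√3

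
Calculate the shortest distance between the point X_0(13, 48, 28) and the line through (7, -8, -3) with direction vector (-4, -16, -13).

Direction vector d = (-4, -16, -13).
AP = (6, 56, 31), and AP × d = (-232, -46, 128).
|AP × d|² = 72324 and |d|² = 441, so the distance is √(72324/441) = √164 = 2√41.

2√41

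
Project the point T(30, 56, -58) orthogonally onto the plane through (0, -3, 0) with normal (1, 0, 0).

n = (1, 0, 0), |n|² = 1, and n·T − 0 = 30.
t = 30/1 = 30, so the foot is T − t·n = (30, 56, -58) − 30·(1, 0, 0) = (0, 56, -58).

(0, 56, -58)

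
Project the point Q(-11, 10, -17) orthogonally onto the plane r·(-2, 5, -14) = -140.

The perpendicular from Q has direction n = (-2, 5, -14): r = (-11, 10, -17) + λ(-2, 5, -14).
Substitute into the plane: n·(Q + λn) = -140 gives 310 + 225λ = -140, so λ = -2.
Foot = (-11, 10, -17) + (-2)·(-2, 5, -14) = (-7, 0, 11).

(-7, 0, 11)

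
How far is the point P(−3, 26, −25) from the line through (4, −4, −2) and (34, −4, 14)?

A direction vector is d = (30, 0, 16).
AP = (−7, 30, −23), and AP × d = (480, −578, −900).
|AP × d|² = 1374484 and |d|² = 1156, so the distance is √(1374484/1156) = √1189.

√1189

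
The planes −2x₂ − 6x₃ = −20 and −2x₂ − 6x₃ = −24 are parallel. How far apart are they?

2/√10

With common normal n = (0, −2, −6) (|n| = 2√10), the distance is |(-20) − (-24)|/|n| = 4/(2√10) = √10/5.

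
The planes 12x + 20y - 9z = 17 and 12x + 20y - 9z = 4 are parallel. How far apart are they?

13/25

Both planes have normal n = (12, 20, -9), |n| = 25. Any point on the first plane is at distance |4 − 17|/|n| = 13/25 from the second.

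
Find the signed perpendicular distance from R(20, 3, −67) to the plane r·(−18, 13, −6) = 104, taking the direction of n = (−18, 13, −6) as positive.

-1

n·R − 104 = -23.
|n| = 23, so the signed distance is -23/23 = -1.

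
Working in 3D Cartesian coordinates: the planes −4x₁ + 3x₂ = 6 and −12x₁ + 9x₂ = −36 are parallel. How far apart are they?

18/5

Divide the second equation by 3 to match normals: −4x₁ + 3x₂ = -12.
With common normal n = (−4, 3, 0) (|n| = 5), the distance is |6 − (-12)|/|n| = 18/5.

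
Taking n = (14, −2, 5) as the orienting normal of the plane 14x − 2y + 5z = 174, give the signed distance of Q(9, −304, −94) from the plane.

6

n·Q − 174 = 90.
|n| = 15, so the signed distance is 90/15 = 6.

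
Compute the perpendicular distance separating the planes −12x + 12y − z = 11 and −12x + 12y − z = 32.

21/17

With common normal n = (−12, 12, −1) (|n| = 17), the distance is |11 − 32|/|n| = 21/17.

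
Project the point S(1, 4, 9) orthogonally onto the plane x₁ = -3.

n = (1, 0, 0), |n|² = 1, and n·S − (-3) = 4.
t = 4/1 = 4, so the foot is S − t·n = (1, 4, 9) − 4·(1, 0, 0) = (-3, 4, 9).

(-3, 4, 9)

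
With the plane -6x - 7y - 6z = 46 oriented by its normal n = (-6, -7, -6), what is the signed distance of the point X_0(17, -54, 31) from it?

n·X_0 − 46 = 44.
|n| = 11, so the signed distance is 44/11 = 4.

4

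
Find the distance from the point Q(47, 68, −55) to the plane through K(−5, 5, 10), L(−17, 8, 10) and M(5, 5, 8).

KL = (−12, 3, 0) and KM = (10, 0, −2), so a normal is n = KL × KM = (−6, −24, −30).
d = |(-6)·47 + (-24)·68 + (-30)·(-55) − (-390)| / √(36 + 576 + 900) = |126| / (6√42) = √42/2.

21/√42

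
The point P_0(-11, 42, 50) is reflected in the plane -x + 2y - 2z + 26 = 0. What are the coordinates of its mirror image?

n = (-1, 2, -2), |n|² = 9, n·P_0 − (-26) = 21, so t = 21/9 = 7/3.
Foot F = P_0 − (7/3)·n = (-26/3, 112/3, 164/3); the reflection is 2F − P_0 = (-19/3, 98/3, 178/3).

(-19/3, 98/3, 178/3)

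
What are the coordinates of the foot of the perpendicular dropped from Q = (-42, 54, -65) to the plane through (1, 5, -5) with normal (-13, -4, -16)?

The perpendicular from Q has direction n = (-13, -4, -16): r = (-42, 54, -65) + μ(-13, -4, -16).
Substitute into the plane: n·(Q + μn) = 47 gives 1370 + 441μ = 47, so μ = -3.
Foot = (-42, 54, -65) + (-3)·(-13, -4, -16) = (-3, 66, -17).

(-3, 66, -17)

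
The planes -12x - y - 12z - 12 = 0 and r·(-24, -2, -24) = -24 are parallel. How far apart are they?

24/17

Divide the second equation by 2 to match normals: -12x - y - 12z = -12.
Both planes have normal n = (-12, -1, -12), |n| = 17. Any point on the first plane is at distance |(-12) − 12|/|n| = 24/17 from the second.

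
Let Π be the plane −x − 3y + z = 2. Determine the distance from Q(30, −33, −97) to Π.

30√11/11

d = |(-1)·30 + (-3)·(-33) + 1·(-97) − 2| / √(1 + 9 + 1) = |-30| / √11 = 30/√11.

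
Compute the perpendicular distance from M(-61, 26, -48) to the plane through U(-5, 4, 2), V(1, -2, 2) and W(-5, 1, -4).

UV = (6, -6, 0) and UW = (0, -3, -6), so a normal is n = UV × UW = (36, 36, -18).
d = |36·(-61) + 36·26 + (-18)·(-48) − (-72)| / √(1296 + 1296 + 324) = |-324| / 54 = 6.

6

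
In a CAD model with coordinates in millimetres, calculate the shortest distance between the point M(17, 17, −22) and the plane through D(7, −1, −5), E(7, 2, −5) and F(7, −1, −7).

10

DE = (0, 3, 0) and DF = (0, 0, −2), so a normal is n = DE × DF = (−6, 0, 0).
Then n·(17, 17, −22) − (−42) = −60.
|n| = √(36 + 0 + 0) = 6, so the distance is |-60|/6 = 10.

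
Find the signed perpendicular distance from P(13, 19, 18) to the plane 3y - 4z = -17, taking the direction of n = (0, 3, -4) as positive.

n·P − (-17) = 2.
|n| = 5, so the signed distance is 2/5.

2/5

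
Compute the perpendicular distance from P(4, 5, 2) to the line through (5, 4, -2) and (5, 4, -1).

√2

A direction vector is d = (0, 0, 1).
AP = (-1, 1, 4); AP·d = 4, |AP|² = 18, |d|² = 1.
distance² = |AP|² − (AP·d)²/|d|² = 18 − 16/1 = 2, so the distance is √2.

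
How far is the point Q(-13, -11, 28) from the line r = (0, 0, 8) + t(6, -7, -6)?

√569

Direction vector d = (6, -7, -6).
AP = (-13, -11, 20); AP·d = -121, |AP|² = 690, |d|² = 121.
distance² = |AP|² − (AP·d)²/|d|² = 690 − 14641/121 = 569, so the distance is √569.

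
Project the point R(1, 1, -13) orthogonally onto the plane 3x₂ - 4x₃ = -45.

n = (0, 3, -4), |n|² = 25, and n·R − (-45) = 100.
t = 100/25 = 4, so the foot is R − t·n = (1, 1, -13) − 4·(0, 3, -4) = (1, -11, 3).

(1, -11, 3)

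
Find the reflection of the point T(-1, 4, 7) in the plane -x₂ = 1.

(-1, -6, 7)

With n = (0, -1, 0), the signed offset is (n·T − 1)/|n|² = -5/1 = -5.
T' = T − 2t·n = (-1, 4, 7) − (-10)·(0, -1, 0) = (-1, -6, 7).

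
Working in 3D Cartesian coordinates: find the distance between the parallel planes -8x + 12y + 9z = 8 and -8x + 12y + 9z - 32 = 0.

With common normal n = (-8, 12, 9) (|n| = 17), the distance is |8 − 32|/|n| = 24/17.

24/17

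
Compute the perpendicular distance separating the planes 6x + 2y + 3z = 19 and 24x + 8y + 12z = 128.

Divide the second equation by 4 to match normals: 6x + 2y + 3z = 32.
With common normal n = (6, 2, 3) (|n| = 7), the distance is |19 − 32|/|n| = 13/7.

13/7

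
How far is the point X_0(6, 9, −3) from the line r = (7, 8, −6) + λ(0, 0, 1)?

Direction vector d = (0, 0, 1).
AP = (−1, 1, 3), and AP × d = (1, 1, 0).
|AP × d|² = 2 and |d|² = 1, so the distance is √2.

√2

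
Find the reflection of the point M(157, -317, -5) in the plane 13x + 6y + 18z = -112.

(3429/23, -7375/23, -367/23)

n = (13, 6, 18), |n|² = 529, n·M − (-112) = 161, so t = 161/529 = 7/23.
Foot F = M − (7/23)·n = (3520/23, -7333/23, -241/23); the reflection is 2F − M = (3429/23, -7375/23, -367/23).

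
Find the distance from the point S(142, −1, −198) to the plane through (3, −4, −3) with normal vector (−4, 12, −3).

5

The plane has equation n·(r − (3, −4, −3)) = 0, i.e. n·r = -51.
Then n·(142, −1, −198) − (−51) = 65.
|n| = √(16 + 144 + 9) = 13, so the distance is |65|/13 = 5.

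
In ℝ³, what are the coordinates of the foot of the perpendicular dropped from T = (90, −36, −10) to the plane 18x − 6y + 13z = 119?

The perpendicular from T has direction n = (18, −6, 13): r = (90, −36, −10) + λ(18, −6, 13).
Substitute into the plane: n·(T + λn) = 119 gives 1706 + 529λ = 119, so λ = -3.
Foot = (90, −36, −10) + (-3)·(18, −6, 13) = (36, −18, −49).

(36, -18, -49)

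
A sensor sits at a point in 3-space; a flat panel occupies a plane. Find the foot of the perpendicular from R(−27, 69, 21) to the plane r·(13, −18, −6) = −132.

(12, 15, 3)

The perpendicular from R has direction n = (13, −18, −6): r = (−27, 69, 21) + μ(13, −18, −6).
Substitute into the plane: n·(R + μn) = -132 gives -1719 + 529μ = -132, so μ = 3.
Foot = (−27, 69, 21) + 3·(13, −18, −6) = (12, 15, 3).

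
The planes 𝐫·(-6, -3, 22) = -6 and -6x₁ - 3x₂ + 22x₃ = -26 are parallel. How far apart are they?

With common normal n = (-6, -3, 22) (|n| = 23), the distance is |(-6) − (-26)|/|n| = 20/23.

20/23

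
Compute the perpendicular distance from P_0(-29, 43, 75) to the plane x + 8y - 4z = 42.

3

Normal vector n = (1, 8, -4), and n·(-29, 43, 75) - 42 = -27.
|n| = √(1 + 64 + 16) = 9, so the distance is |-27|/9 = 3.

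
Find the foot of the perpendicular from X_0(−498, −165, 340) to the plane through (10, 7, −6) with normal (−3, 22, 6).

(-11478/23, -3619/23, 7868/23)

n = (−3, 22, 6), |n|² = 529, and n·X_0 − 88 = -184.
t = -184/529 = -8/23, so the foot is X_0 − t·n = (−498, −165, 340) − (-8/23)·(−3, 22, 6) = (−11478/23, −3619/23, 7868/23).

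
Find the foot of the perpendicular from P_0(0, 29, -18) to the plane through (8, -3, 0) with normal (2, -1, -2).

The perpendicular from P_0 has direction n = (2, -1, -2): r = (0, 29, -18) + μ(2, -1, -2).
Substitute into the plane: n·(P_0 + μn) = 19 gives 7 + 9μ = 19, so μ = 4/3.
Foot = (0, 29, -18) + (4/3)·(2, -1, -2) = (8/3, 83/3, -62/3).

(8/3, 83/3, -62/3)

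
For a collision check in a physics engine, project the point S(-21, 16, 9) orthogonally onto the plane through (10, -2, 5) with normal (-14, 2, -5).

(7, 12, 19)

n = (-14, 2, -5), |n|² = 225, and n·S − (-169) = 450.
t = 450/225 = 2, so the foot is S − t·n = (-21, 16, 9) − 2·(-14, 2, -5) = (7, 12, 19).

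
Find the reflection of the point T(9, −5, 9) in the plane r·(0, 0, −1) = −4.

n = (0, 0, −1), |n|² = 1, n·T − (-4) = -5, so t = -5/1 = -5.
Foot F = T − (-5)·n = (9, −5, 4); the reflection is 2F − T = (9, −5, −1).

(9, -5, -1)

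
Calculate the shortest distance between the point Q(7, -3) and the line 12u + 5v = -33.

102/13

d = |12·7 + 5·(-3) − (-33)| / √(144 + 25) = |102|/13 = 102/13.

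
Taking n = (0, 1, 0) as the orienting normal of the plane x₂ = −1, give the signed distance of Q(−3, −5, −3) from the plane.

-4

n·Q − (-1) = -4.
|n| = 1, so the signed distance is -4/1 = -4.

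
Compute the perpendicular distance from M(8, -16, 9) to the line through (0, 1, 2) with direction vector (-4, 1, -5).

Direction vector d = (-4, 1, -5).
AP = (8, -17, 7); AP·d = -84, |AP|² = 402, |d|² = 42.
distance² = |AP|² − (AP·d)²/|d|² = 402 − 7056/42 = 234, so the distance is 3√26.

3√26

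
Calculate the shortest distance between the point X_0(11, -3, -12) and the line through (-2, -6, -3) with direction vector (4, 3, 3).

15

Direction vector d = (4, 3, 3).
AP = (13, 3, -9); AP·d = 34, |AP|² = 259, |d|² = 34.
distance² = |AP|² − (AP·d)²/|d|² = 259 − 1156/34 = 225, so the distance is 15.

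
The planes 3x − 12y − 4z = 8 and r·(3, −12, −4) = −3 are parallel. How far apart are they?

11/13

Both planes have normal n = (3, −12, −4), |n| = 13. Any point on the first plane is at distance |(-3) − 8|/|n| = 11/13 from the second.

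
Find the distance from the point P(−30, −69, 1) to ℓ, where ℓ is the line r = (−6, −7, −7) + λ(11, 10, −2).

2√221

Direction vector d = (11, 10, −2).
AP = (−24, −62, 8); AP·d = -900, |AP|² = 4484, |d|² = 225.
distance² = |AP|² − (AP·d)²/|d|² = 4484 − 810000/225 = 884, so the distance is 2√221.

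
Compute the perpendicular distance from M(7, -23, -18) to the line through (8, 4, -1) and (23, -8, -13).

√506

A direction vector is d = (15, -12, -12).
AP = (-1, -27, -17); AP·d = 513, |AP|² = 1019, |d|² = 513.
distance² = |AP|² − (AP·d)²/|d|² = 1019 − 263169/513 = 506, so the distance is √506.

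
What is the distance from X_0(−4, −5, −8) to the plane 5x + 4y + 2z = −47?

3√5/5

Normal vector n = (5, 4, 2), and n·(−4, −5, −8) − (−47) = −9.
|n| = √(25 + 16 + 4) = 3√5, so the distance is |-9|/(3√5) = 3/√5.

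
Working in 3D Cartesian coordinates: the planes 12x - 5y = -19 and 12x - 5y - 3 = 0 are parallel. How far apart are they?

22/13

Both planes have normal n = (12, -5, 0), |n| = 13. Any point on the first plane is at distance |3 − (-19)|/|n| = 22/13 from the second.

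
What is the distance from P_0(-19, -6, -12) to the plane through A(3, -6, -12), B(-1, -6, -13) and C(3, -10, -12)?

22/√17

AB = (-4, 0, -1) and AC = (0, -4, 0), so a normal is n = AB × AC = (-4, 0, 16).
Then n·(-19, -6, -12) - (-204) = 88.
|n| = √(16 + 0 + 256) = 4√17, so the distance is |88|/(4√17) = 22√17/17.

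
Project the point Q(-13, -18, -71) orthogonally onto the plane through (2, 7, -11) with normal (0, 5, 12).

n = (0, 5, 12), |n|² = 169, and n·Q − (-97) = -845.
t = -845/169 = -5, so the foot is Q − t·n = (-13, -18, -71) − (-5)·(0, 5, 12) = (-13, 7, -11).

(-13, 7, -11)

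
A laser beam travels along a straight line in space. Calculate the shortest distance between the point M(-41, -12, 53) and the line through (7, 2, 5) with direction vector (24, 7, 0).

Direction vector d = (24, 7, 0).
AP = (-48, -14, 48); AP·d = -1250, |AP|² = 4804, |d|² = 625.
distance² = |AP|² − (AP·d)²/|d|² = 4804 − 1562500/625 = 2304, so the distance is 48.

48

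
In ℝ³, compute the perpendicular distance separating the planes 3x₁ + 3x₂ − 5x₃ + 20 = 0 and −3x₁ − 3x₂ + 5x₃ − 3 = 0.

Divide the second equation by -1 to match normals: 3x₁ + 3x₂ − 5x₃ = -3.
Both planes have normal n = (3, 3, −5), |n| = √43. Any point on the first plane is at distance |(-3) − (-20)|/|n| = 17/√43 = 17√43/43 from the second.

17/√43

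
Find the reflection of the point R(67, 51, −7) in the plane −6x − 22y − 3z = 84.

n = (−6, −22, −3), |n|² = 529, n·R − 84 = -1587, so t = -1587/529 = -3.
Foot F = R − (-3)·n = (49, −15, −16); the reflection is 2F − R = (31, −81, −25).

(31, -81, -25)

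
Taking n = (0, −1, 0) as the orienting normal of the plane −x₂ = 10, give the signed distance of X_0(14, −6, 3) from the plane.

-4

n·X_0 − 10 = -4.
|n| = 1, so the signed distance is -4/1 = -4.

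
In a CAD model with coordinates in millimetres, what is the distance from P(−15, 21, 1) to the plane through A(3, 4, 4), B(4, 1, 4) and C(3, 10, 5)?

19√46/46

AB = (1, −3, 0) and AC = (0, 6, 1), so a normal is n = AB × AC = (−3, −1, 6).
n = (−3, −1, 6); n·P − 11 = 19; |n| = √46; distance = 19/√46 = 19√46/46.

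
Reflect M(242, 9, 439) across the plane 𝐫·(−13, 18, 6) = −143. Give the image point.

(5332/23, 531/23, 10205/23)

n = (−13, 18, 6), |n|² = 529, n·M − (-143) = -207, so t = -207/529 = -9/23.
Foot F = M − (-9/23)·n = (5449/23, 369/23, 10151/23); the reflection is 2F − M = (5332/23, 531/23, 10205/23).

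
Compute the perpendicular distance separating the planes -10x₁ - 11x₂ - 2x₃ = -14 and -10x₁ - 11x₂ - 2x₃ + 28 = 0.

14/15

With common normal n = (-10, -11, -2) (|n| = 15), the distance is |(-14) − (-28)|/|n| = 14/15.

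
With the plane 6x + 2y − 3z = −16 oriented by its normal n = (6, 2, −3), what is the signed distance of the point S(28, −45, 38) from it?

-20/7

n·S − (-16) = -20.
|n| = 7, so the signed distance is -20/7.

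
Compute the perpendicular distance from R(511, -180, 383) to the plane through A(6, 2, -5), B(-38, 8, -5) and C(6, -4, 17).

7

AB = (-44, 6, 0) and AC = (0, -6, 22), so a normal is n = AB × AC = (132, 968, 264).
d = |132·511 + 968·(-180) + 264·383 − 1408| / √(17424 + 937024 + 69696) = |-7084| / 1012 = 7.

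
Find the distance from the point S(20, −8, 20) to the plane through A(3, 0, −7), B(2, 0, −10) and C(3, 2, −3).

AB = (−1, 0, −3) and AC = (0, 2, 4), so a normal is n = AB × AC = (6, 4, −2).
Then n·(20, −8, 20) − 32 = 16.
|n| = √(36 + 16 + 4) = 2√14, so the distance is |16|/(2√14) = 8/√14.

4√14/7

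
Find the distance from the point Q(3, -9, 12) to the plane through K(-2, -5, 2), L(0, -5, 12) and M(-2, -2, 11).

3√35/35

KL = (2, 0, 10) and KM = (0, 3, 9), so a normal is n = KL × KM = (-30, -18, 6).
Then n·(3, -9, 12) - 162 = -18.
|n| = √(900 + 324 + 36) = 6√35, so the distance is |-18|/(6√35) = 3√35/35.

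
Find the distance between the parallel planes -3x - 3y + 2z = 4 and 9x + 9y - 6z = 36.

Divide the second equation by -3 to match normals: -3x - 3y + 2z = -12.
With common normal n = (-3, -3, 2) (|n| = √22), the distance is |4 − (-12)|/|n| = 16/√22 = 8√22/11.

8√22/11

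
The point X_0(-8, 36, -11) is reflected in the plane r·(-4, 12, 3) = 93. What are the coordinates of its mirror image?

(8, -12, -23)

With n = (-4, 12, 3), the signed offset is (n·X_0 − 93)/|n|² = 338/169 = 2.
X_0' = X_0 − 2t·n = (-8, 36, -11) − 4·(-4, 12, 3) = (8, -12, -23).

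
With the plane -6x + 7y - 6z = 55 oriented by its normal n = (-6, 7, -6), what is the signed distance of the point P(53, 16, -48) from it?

n·P − 55 = 27.
|n| = 11, so the signed distance is 27/11.

27/11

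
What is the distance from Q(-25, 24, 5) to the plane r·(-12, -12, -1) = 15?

Normal vector n = (-12, -12, -1), and n·(-25, 24, 5) - 15 = -8.
|n| = √(144 + 144 + 1) = 17, so the distance is |-8|/17 = 8/17.

8/17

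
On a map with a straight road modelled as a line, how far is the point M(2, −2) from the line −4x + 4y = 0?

2√2

The normal to the line is n = (−4, 4) with |n| = 4√2.
|n·M − 0| = |-16 − 0| = 16, so the distance is 16/(4√2) = 2√2.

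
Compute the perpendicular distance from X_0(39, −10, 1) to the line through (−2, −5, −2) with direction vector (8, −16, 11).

7√26

Direction vector d = (8, −16, 11).
AP = (41, −5, 3); AP·d = 441, |AP|² = 1715, |d|² = 441.
distance² = |AP|² − (AP·d)²/|d|² = 1715 − 194481/441 = 1274, so the distance is 7√26.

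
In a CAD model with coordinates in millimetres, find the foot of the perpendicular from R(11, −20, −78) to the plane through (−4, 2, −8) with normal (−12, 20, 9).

n = (−12, 20, 9), |n|² = 625, and n·R − 16 = -1250.
t = -1250/625 = -2, so the foot is R − t·n = (11, −20, −78) − (-2)·(−12, 20, 9) = (−13, 20, −60).

(-13, 20, -60)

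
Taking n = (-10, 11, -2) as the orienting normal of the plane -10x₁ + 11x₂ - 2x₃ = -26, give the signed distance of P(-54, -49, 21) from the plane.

n·P − (-26) = -15.
|n| = 15, so the signed distance is -15/15 = -1.

-1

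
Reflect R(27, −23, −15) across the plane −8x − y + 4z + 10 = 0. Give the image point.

(-21, -29, 9)

With n = (−8, −1, 4), the signed offset is (n·R − (-10))/|n|² = -243/81 = -3.
R' = R − 2t·n = (27, −23, −15) − (-6)·(−8, −1, 4) = (−21, −29, 9).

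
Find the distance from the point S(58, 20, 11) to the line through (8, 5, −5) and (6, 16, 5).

A direction vector is d = (−2, 11, 10).
AP = (50, 15, 16); AP·d = 225, |AP|² = 2981, |d|² = 225.
distance² = |AP|² − (AP·d)²/|d|² = 2981 − 50625/225 = 2756, so the distance is 2√689.

2√689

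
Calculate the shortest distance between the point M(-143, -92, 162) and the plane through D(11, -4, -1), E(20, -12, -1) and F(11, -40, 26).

4

DE = (9, -8, 0) and DF = (0, -36, 27), so a normal is n = DE × DF = (-216, -243, -324).
d = |(-216)·(-143) + (-243)·(-92) + (-324)·162 − (-1080)| / √(46656 + 59049 + 104976) = |1836| / 459 = 4.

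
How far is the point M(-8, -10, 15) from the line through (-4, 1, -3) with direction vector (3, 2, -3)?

√109

Direction vector d = (3, 2, -3).
AP = (-4, -11, 18); AP·d = -88, |AP|² = 461, |d|² = 22.
distance² = |AP|² − (AP·d)²/|d|² = 461 − 7744/22 = 109, so the distance is √109.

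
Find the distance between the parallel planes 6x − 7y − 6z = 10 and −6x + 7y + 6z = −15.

5/11

Divide the second equation by -1 to match normals: 6x − 7y − 6z = 15.
With common normal n = (6, −7, −6) (|n| = 11), the distance is |10 − 15|/|n| = 5/11.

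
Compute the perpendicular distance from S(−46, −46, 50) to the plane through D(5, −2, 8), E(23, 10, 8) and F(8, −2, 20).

DE = (18, 12, 0) and DF = (3, 0, 12), so a normal is n = DE × DF = (144, −216, −36).
Then n·(−46, −46, 50) − 864 = 648.
|n| = √(20736 + 46656 + 1296) = 36√53, so the distance is |648|/(36√53) = 18√53/53.

18√53/53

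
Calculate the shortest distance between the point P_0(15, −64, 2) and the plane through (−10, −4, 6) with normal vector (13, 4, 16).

The plane has equation n·(r − (−10, −4, 6)) = 0, i.e. n·r = -50.
n = (13, 4, 16); n·P − (-50) = 21; |n| = 21; distance = 21/21 = 1.

1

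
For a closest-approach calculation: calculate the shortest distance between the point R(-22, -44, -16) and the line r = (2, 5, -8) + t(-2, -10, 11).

√2141

Direction vector d = (-2, -10, 11).
AP = (-24, -49, -8); AP·d = 450, |AP|² = 3041, |d|² = 225.
distance² = |AP|² − (AP·d)²/|d|² = 3041 − 202500/225 = 2141, so the distance is √2141.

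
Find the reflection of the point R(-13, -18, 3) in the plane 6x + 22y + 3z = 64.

n = (6, 22, 3), |n|² = 529, n·R − 64 = -529, so t = -529/529 = -1.
Foot F = R − (-1)·n = (-7, 4, 6); the reflection is 2F − R = (-1, 26, 9).

(-1, 26, 9)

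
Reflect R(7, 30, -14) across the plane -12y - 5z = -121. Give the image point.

n = (0, -12, -5), |n|² = 169, n·R − (-121) = -169, so t = -169/169 = -1.
Foot F = R − (-1)·n = (7, 18, -19); the reflection is 2F − R = (7, 6, -24).

(7, 6, -24)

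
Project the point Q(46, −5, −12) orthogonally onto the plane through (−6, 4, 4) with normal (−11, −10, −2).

(24, -25, -16)

n = (−11, −10, −2), |n|² = 225, and n·Q − 18 = -450.
t = -450/225 = -2, so the foot is Q − t·n = (46, −5, −12) − (-2)·(−11, −10, −2) = (24, −25, −16).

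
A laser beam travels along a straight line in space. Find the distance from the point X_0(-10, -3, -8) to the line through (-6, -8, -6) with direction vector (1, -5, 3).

√10

Direction vector d = (1, -5, 3).
AP = (-4, 5, -2), and AP × d = (5, 10, 15).
|AP × d|² = 350 and |d|² = 35, so the distance is √(350/35) = √10.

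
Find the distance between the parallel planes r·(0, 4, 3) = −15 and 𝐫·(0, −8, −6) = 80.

5

Divide the second equation by -2 to match normals: 4y + 3z = -40.
Both planes have normal n = (0, 4, 3), |n| = 5. Any point on the first plane is at distance |(-40) − (-15)|/|n| = 25/5 = 5 from the second.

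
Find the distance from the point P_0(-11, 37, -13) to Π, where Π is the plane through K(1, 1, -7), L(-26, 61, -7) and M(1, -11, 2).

KL = (-27, 60, 0) and KM = (0, -12, 9), so a normal is n = KL × KM = (540, 243, 324).
d = |540·(-11) + 243·37 + 324·(-13) − (-1485)| / √(291600 + 59049 + 104976) = |324| / 675 = 12/25.

12/25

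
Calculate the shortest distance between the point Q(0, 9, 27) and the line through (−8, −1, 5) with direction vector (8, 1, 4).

18

Direction vector d = (8, 1, 4).
AP = (8, 10, 22); AP·d = 162, |AP|² = 648, |d|² = 81.
distance² = |AP|² − (AP·d)²/|d|² = 648 − 26244/81 = 324, so the distance is 18.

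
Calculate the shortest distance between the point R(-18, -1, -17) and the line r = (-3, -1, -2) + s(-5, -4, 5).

Direction vector d = (-5, -4, 5).
AP = (-15, 0, -15); AP·d = 0, |AP|² = 450, |d|² = 66.
distance² = |AP|² − (AP·d)²/|d|² = 450 − 0/66 = 450, so the distance is 15√2.

15√2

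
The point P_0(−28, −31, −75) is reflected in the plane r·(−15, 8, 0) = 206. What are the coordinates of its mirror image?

n = (−15, 8, 0), |n|² = 289, n·P_0 − 206 = -34, so t = -34/289 = -2/17.
Foot F = P_0 − (-2/17)·n = (−506/17, −511/17, −75); the reflection is 2F − P_0 = (−536/17, −495/17, −75).

(-536/17, -495/17, -75)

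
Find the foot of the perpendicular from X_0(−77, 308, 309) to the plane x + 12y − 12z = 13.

n = (1, 12, −12), |n|² = 289, and n·X_0 − 13 = -102.
t = -102/289 = -6/17, so the foot is X_0 − t·n = (−77, 308, 309) − (-6/17)·(1, 12, −12) = (−1303/17, 5308/17, 5181/17).

(-1303/17, 5308/17, 5181/17)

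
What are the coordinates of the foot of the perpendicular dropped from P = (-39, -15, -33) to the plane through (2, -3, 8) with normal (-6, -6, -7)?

(-9, 15, 2)

The perpendicular from P has direction n = (-6, -6, -7): r = (-39, -15, -33) + t(-6, -6, -7).
Substitute into the plane: n·(P + tn) = -50 gives 555 + 121t = -50, so t = -5.
Foot = (-39, -15, -33) + (-5)·(-6, -6, -7) = (-9, 15, 2).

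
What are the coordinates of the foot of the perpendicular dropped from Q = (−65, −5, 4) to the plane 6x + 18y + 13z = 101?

The perpendicular from Q has direction n = (6, 18, 13): r = (−65, −5, 4) + t(6, 18, 13).
Substitute into the plane: n·(Q + tn) = 101 gives -428 + 529t = 101, so t = 1.
Foot = (−65, −5, 4) + 1·(6, 18, 13) = (−59, 13, 17).

(-59, 13, 17)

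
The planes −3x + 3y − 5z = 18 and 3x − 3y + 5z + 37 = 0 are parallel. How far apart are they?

Divide the second equation by -1 to match normals: −3x + 3y − 5z = 37.
With common normal n = (−3, 3, −5) (|n| = √43), the distance is |18 − 37|/|n| = 19/√43 = 19√43/43.

19/√43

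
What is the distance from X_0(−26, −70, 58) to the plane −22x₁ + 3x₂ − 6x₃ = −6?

d = |(-22)·(-26) + 3·(-70) + (-6)·58 − (-6)| / √(484 + 9 + 36) = |20| / 23 = 20/23.

20/23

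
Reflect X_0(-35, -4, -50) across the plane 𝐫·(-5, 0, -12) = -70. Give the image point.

(15, -4, 70)

n = (-5, 0, -12), |n|² = 169, n·X_0 − (-70) = 845, so t = 845/169 = 5.
Foot F = X_0 − 5·n = (-10, -4, 10); the reflection is 2F − X_0 = (15, -4, 70).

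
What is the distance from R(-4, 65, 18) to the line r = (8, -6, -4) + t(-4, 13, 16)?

Direction vector d = (-4, 13, 16).
AP = (-12, 71, 22), and AP × d = (850, 104, 128).
|AP × d|² = 749700 and |d|² = 441, so the distance is √(749700/441) = √1700 = 10√17.

10√17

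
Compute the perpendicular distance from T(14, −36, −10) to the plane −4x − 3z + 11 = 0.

3

d = |(-4)·14 + (-3)·(-10) − (-11)| / √(16 + 0 + 9) = |-15| / 5 = 3.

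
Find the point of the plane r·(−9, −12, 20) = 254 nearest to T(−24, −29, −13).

n = (−9, −12, 20), |n|² = 625, and n·T − 254 = 50.
t = 50/625 = 2/25, so the foot is T − t·n = (−24, −29, −13) − (2/25)·(−9, −12, 20) = (−582/25, −701/25, −73/5).

(-582/25, -701/25, -73/5)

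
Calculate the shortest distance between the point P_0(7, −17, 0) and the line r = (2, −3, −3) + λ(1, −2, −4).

Direction vector d = (1, −2, −4).
AP = (5, −14, 3), and AP × d = (62, 23, 4).
|AP × d|² = 4389 and |d|² = 21, so the distance is √(4389/21) = √209.

√209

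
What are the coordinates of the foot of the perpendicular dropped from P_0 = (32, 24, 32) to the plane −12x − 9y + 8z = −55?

n = (−12, −9, 8), |n|² = 289, and n·P_0 − (-55) = -289.
t = -289/289 = -1, so the foot is P_0 − t·n = (32, 24, 32) − (-1)·(−12, −9, 8) = (20, 15, 40).

(20, 15, 40)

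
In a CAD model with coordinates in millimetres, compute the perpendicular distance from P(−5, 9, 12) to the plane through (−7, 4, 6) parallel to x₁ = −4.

Parallel planes share the normal n = (1, 0, 0); since (−7, 4, 6) lies on the plane, its equation is x₁ = -7.
d = |1·(-5) − (-7)| / √(1 + 0 + 0) = |2| / 1 = 2.

2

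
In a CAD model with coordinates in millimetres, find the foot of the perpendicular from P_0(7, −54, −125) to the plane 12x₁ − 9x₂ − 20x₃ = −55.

(-53, -9, -25)

n = (12, −9, −20), |n|² = 625, and n·P_0 − (-55) = 3125.
t = 3125/625 = 5, so the foot is P_0 − t·n = (7, −54, −125) − 5·(12, −9, −20) = (−53, −9, −25).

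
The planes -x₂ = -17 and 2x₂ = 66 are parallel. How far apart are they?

16

Divide the second equation by -2 to match normals: -x₂ = -33.
With common normal n = (0, -1, 0) (|n| = 1), the distance is |(-17) − (-33)|/|n| = 16/1 = 16.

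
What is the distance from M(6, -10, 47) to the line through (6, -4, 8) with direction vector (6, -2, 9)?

Direction vector d = (6, -2, 9).
AP = (0, -6, 39), and AP × d = (24, 234, 36).
|AP × d|² = 56628 and |d|² = 121, so the distance is √(56628/121) = √468 = 6√13.

6√13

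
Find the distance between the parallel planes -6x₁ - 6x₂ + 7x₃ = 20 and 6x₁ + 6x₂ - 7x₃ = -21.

Divide the second equation by -1 to match normals: -6x₁ - 6x₂ + 7x₃ = 21.
Both planes have normal n = (-6, -6, 7), |n| = 11. Any point on the first plane is at distance |21 − 20|/|n| = 1/11 from the second.

1/11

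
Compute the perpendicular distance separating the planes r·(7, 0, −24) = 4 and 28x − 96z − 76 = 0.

3/5

Divide the second equation by 4 to match normals: 7x − 24z = 19.
Both planes have normal n = (7, 0, −24), |n| = 25. Any point on the first plane is at distance |19 − 4|/|n| = 15/25 = 3/5 from the second.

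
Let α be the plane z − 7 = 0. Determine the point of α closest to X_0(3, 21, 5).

(3, 21, 7)

n = (0, 0, 1), |n|² = 1, and n·X_0 − 7 = -2.
t = -2/1 = -2, so the foot is X_0 − t·n = (3, 21, 5) − (-2)·(0, 0, 1) = (3, 21, 7).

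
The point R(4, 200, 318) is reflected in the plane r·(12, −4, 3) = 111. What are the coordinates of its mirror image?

(-116/13, 2656/13, 4092/13)

n = (12, −4, 3), |n|² = 169, n·R − 111 = 91, so t = 91/169 = 7/13.
Foot F = R − (7/13)·n = (−32/13, 2628/13, 4113/13); the reflection is 2F − R = (−116/13, 2656/13, 4092/13).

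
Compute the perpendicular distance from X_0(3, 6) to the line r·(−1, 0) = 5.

8

d = |(-1)·3 + 0·6 − 5| / √(1 + 0) = |-8|/1 = 8.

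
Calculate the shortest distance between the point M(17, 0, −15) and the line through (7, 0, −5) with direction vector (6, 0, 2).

4√10

Direction vector d = (6, 0, 2).
AP = (10, 0, −10), and AP × d = (0, −80, 0).
|AP × d|² = 6400 and |d|² = 40, so the distance is √(6400/40) = √160 = 4√10.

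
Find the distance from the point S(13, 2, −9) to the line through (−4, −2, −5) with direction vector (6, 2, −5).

Direction vector d = (6, 2, −5).
AP = (17, 4, −4), and AP × d = (−12, 61, 10).
|AP × d|² = 3965 and |d|² = 65, so the distance is √(3965/65) = √61.

√61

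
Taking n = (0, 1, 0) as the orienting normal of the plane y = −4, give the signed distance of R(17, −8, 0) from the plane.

-4

n·R − (-4) = -4.
|n| = 1, so the signed distance is -4/1 = -4.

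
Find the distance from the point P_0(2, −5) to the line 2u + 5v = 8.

√29

The normal to the line is n = (2, 5) with |n| = √29.
|n·P_0 − 8| = |-21 − 8| = 29, so the distance is 29/√29 = √29.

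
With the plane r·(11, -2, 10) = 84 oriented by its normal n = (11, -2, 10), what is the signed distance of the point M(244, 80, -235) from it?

6

n·M − 84 = 90.
|n| = 15, so the signed distance is 90/15 = 6.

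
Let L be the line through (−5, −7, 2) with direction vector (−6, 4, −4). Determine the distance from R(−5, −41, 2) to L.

Direction vector d = (−6, 4, −4).
AP = (0, −34, 0); AP·d = -136, |AP|² = 1156, |d|² = 68.
distance² = |AP|² − (AP·d)²/|d|² = 1156 − 18496/68 = 884, so the distance is 2√221.

2√221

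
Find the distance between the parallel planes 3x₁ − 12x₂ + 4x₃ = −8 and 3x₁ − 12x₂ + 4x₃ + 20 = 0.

12/13

With common normal n = (3, −12, 4) (|n| = 13), the distance is |(-8) − (-20)|/|n| = 12/13.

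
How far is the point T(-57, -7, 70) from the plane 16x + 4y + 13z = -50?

d = |16·(-57) + 4·(-7) + 13·70 − (-50)| / √(256 + 16 + 169) = |20| / 21 = 20/21.

20/21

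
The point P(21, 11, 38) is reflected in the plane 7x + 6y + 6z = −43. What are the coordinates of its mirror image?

(-35, -37, -10)

n = (7, 6, 6), |n|² = 121, n·P − (-43) = 484, so t = 484/121 = 4.
Foot F = P − 4·n = (−7, −13, 14); the reflection is 2F − P = (−35, −37, −10).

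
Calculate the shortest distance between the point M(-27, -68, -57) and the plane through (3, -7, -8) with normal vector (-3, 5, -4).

19√2/10

The plane has equation n·(r − (3, -7, -8)) = 0, i.e. n·r = -12.
Then n·(-27, -68, -57) - (-12) = -19.
|n| = √(9 + 25 + 16) = 5√2, so the distance is |-19|/(5√2) = 19√2/10.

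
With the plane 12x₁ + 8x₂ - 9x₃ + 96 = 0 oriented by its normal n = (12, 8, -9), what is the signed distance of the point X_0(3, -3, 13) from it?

-9/17

n·X_0 − (-96) = -9.
|n| = 17, so the signed distance is -9/17.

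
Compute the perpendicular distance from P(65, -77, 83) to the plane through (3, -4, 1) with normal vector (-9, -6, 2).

4

The plane has equation n·(r − (3, -4, 1)) = 0, i.e. n·r = -1.
n = (-9, -6, 2); n·P − (-1) = 44; |n| = 11; distance = 44/11 = 4.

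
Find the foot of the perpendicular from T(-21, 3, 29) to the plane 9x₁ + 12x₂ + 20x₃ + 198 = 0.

(-30, -9, 9)

The perpendicular from T has direction n = (9, 12, 20): r = (-21, 3, 29) + λ(9, 12, 20).
Substitute into the plane: n·(T + λn) = -198 gives 427 + 625λ = -198, so λ = -1.
Foot = (-21, 3, 29) + (-1)·(9, 12, 20) = (-30, -9, 9).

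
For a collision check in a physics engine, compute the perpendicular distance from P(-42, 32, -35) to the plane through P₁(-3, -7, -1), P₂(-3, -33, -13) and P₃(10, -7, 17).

26/23

P₁P₂ = (0, -26, -12) and P₁P₃ = (13, 0, 18), so a normal is n = P₁P₂ × P₁P₃ = (-468, -156, 338).
d = |(-468)·(-42) + (-156)·32 + 338·(-35) − 2158| / √(219024 + 24336 + 114244) = |676| / 598 = 26/23.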